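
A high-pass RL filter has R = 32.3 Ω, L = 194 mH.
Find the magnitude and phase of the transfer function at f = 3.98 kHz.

Step 1 — Angular frequency: ω = 2π·3980 = 2.501e+04 rad/s.
Step 2 — Transfer function: H(jω) = jωL/(R + jωL).
Step 3 — Numerator jωL = j·4851; denominator R + jωL = 32.3 + j4851.
Step 4 — H = 1 + j0.006658.
Step 5 — Magnitude: |H| = 1 (-0.0 dB); phase: φ = 0.4°.

|H| = 1 (-0.0 dB), φ = 0.4°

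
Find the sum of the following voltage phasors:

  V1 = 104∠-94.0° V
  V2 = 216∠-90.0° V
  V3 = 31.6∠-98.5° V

Step 1 — Convert each phasor to rectangular form:
  V1 = 104·(cos(-94.0°) + j·sin(-94.0°)) = -7.255 - j103.7 V
  V2 = 216·(cos(-90.0°) + j·sin(-90.0°)) = 0 - j216 V
  V3 = 31.6·(cos(-98.5°) + j·sin(-98.5°)) = -4.671 - j31.25 V
Step 2 — Sum components: V_total = -11.93 - j351 V.
Step 3 — Convert to polar: |V_total| = 351.2 V, ∠V_total = -91.9°.

V_total = 351.2∠-91.9° V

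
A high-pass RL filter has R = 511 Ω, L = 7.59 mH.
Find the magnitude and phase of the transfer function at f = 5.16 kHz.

Step 1 — Angular frequency: ω = 2π·5160 = 3.242e+04 rad/s.
Step 2 — Transfer function: H(jω) = jωL/(R + jωL).
Step 3 — Numerator jωL = j·246.1; denominator R + jωL = 511 + j246.1.
Step 4 — H = 0.1882 + j0.3909.
Step 5 — Magnitude: |H| = 0.4339 (-7.3 dB); phase: φ = 64.3°.

|H| = 0.4339 (-7.3 dB), φ = 64.3°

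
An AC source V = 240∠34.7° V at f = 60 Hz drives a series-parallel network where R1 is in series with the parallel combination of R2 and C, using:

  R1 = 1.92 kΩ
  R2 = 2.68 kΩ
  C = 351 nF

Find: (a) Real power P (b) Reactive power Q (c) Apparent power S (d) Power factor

Step 1 — Angular frequency: ω = 2π·f = 2π·60 = 377 rad/s.
Step 2 — Component impedances:
  R1: Z = R = 1920 Ω
  R2: Z = R = 2680 Ω
  C: Z = 1/(jωC) = -j/(ω·C) = 0 - j7557 Ω
Step 3 — Parallel branch: R2 || C = 1/(1/R2 + 1/C) = 2381 - j844.2 Ω.
Step 4 — Series with R1: Z_total = R1 + (R2 || C) = 4301 - j844.2 Ω = 4383∠-11.1° Ω.
Step 5 — Source phasor: V = 240∠34.7° V = 197.3 + j136.6 V.
Step 6 — Current: I = V / Z = 0.03817 + j0.03926 A = 0.05476∠45.8° A.
Step 7 — Complex power: S = V·I* = 12.9 - j2.532 VA.
Step 8 — Real power: P = Re(S) = 12.9 W.
Step 9 — Reactive power: Q = Im(S) = -2.532 VAR.
Step 10 — Apparent power: |S| = 13.14 VA.
Step 11 — Power factor: PF = P/|S| = 0.9813 (leading).

(a) P = 12.9 W  (b) Q = -2.532 VAR  (c) S = 13.14 VA  (d) PF = 0.9813 (leading)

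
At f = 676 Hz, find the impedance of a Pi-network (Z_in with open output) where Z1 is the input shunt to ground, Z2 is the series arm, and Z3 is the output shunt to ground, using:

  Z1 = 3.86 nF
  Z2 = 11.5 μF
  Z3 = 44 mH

Step 1 — Angular frequency: ω = 2π·f = 2π·676 = 4247 rad/s.
Step 2 — Component impedances:
  Z1: Z = 1/(jωC) = -j/(ω·C) = 0 - j6.099e+04 Ω
  Z2: Z = 1/(jωC) = -j/(ω·C) = 0 - j20.47 Ω
  Z3: Z = jωL = j·4247·0.044 = 0 + j186.9 Ω
Step 3 — With open output, the series arm Z2 and the output shunt Z3 appear in series to ground: Z2 + Z3 = 0 + j166.4 Ω.
Step 4 — Parallel with input shunt Z1: Z_in = Z1 || (Z2 + Z3) = 0 + j166.9 Ω = 166.9∠90.0° Ω.

Z = 0 + j166.9 Ω = 166.9∠90.0° Ω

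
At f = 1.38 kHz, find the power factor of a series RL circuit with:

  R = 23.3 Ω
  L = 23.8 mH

Step 1 — Angular frequency: ω = 2π·f = 2π·1380 = 8671 rad/s.
Step 2 — Component impedances:
  R: Z = R = 23.3 Ω
  L: Z = jωL = j·8671·0.0238 = 0 + j206.4 Ω
Step 3 — Series combination: Z_total = R + L = 23.3 + j206.4 Ω = 207.7∠83.6° Ω.
Step 4 — Power factor: PF = cos(φ) = Re(Z)/|Z| = 23.3/207.7 = 0.1122.
Step 5 — Type: Im(Z) = 206.4 ⇒ lagging (phase φ = 83.6°).

PF = 0.1122 (lagging, φ = 83.6°)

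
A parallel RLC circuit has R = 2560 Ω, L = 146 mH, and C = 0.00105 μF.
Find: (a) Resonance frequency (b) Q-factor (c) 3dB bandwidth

Step 1 — Resonance: ω₀ = 1/√(LC) = 1/√(0.146·1.05e-09) = 8.077e+04 rad/s.
Step 2 — f₀ = ω₀/(2π) = 1.285e+04 Hz.
Step 3 — Parallel Q: Q = R/(ω₀L) = 2560/(8.077e+04·0.146) = 0.2171.
Step 4 — Bandwidth: Δω = ω₀/Q = 3.72e+05 rad/s; BW = Δω/(2π) = 5.921e+04 Hz.

(a) f₀ = 1.285e+04 Hz  (b) Q = 0.2171  (c) BW = 5.921e+04 Hz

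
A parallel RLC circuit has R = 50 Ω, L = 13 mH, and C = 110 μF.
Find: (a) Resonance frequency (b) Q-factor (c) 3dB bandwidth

Step 1 — Resonance: ω₀ = 1/√(LC) = 1/√(0.013·0.00011) = 836.2 rad/s.
Step 2 — f₀ = ω₀/(2π) = 133.1 Hz.
Step 3 — Parallel Q: Q = R/(ω₀L) = 50/(836.2·0.013) = 4.599.
Step 4 — Bandwidth: Δω = ω₀/Q = 181.8 rad/s; BW = Δω/(2π) = 28.94 Hz.

(a) f₀ = 133.1 Hz  (b) Q = 4.599  (c) BW = 28.94 Hz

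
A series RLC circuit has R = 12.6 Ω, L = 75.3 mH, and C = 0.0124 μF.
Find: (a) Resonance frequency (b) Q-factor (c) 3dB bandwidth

Step 1 — Resonance condition Im(Z)=0 gives ω₀ = 1/√(LC).
Step 2 — ω₀ = 1/√(0.0753·1.24e-08) = 3.273e+04 rad/s.
Step 3 — f₀ = ω₀/(2π) = 5208 Hz.
Step 4 — Series Q: Q = ω₀L/R = 3.273e+04·0.0753/12.6 = 195.6.
Step 5 — 3dB bandwidth: Δω = ω₀/Q = 167.3 rad/s; BW = Δω/(2π) = 26.63 Hz.

(a) f₀ = 5208 Hz  (b) Q = 195.6  (c) BW = 26.63 Hz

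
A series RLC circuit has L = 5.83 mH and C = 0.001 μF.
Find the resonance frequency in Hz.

Step 1 — Resonance condition Im(Z)=0 gives ω₀ = 1/√(LC).
Step 2 — ω₀ = 1/√(0.00583·1e-09) = 4.142e+05 rad/s.
Step 3 — f₀ = ω₀/(2π) = 6.592e+04 Hz.

f₀ = 6.592e+04 Hz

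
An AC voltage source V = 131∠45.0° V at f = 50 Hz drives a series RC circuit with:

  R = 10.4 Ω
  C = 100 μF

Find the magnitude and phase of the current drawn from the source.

Step 1 — Angular frequency: ω = 2π·f = 2π·50 = 314.2 rad/s.
Step 2 — Component impedances:
  R: Z = R = 10.4 Ω
  C: Z = 1/(jωC) = -j/(ω·C) = 0 - j31.83 Ω
Step 3 — Series combination: Z_total = R + C = 10.4 - j31.83 Ω = 33.49∠-71.9° Ω.
Step 4 — Source phasor: V = 131∠45.0° V = 92.63 + j92.63 V.
Step 5 — Ohm's law: I = V / Z_total = (92.63 + j92.63) / (10.4 - j31.83) = -1.77 + j3.488 A.
Step 6 — Convert to polar: |I| = 3.912 A, ∠I = 116.9°.

I = 3.912∠116.9° A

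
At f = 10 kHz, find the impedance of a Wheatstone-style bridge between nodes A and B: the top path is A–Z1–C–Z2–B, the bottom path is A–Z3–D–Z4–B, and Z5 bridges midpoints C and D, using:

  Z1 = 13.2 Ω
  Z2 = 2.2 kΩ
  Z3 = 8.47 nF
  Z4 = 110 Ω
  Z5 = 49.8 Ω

Step 1 — Angular frequency: ω = 2π·f = 2π·1e+04 = 6.283e+04 rad/s.
Step 2 — Component impedances:
  Z1: Z = R = 13.2 Ω
  Z2: Z = R = 2200 Ω
  Z3: Z = 1/(jωC) = -j/(ω·C) = 0 - j1879 Ω
  Z4: Z = R = 110 Ω
  Z5: Z = R = 49.8 Ω
Step 3 — Bridge requires nodal analysis (the Z5 bridge couples midpoints C and D, so the two paths cannot be reduced to a simple series/parallel combination). Setting node B to ground and injecting 1 A at node A, the 3-node admittance system at A, C, D solves to V_A = Z_AB = 162.1 - j1.89 Ω = 162.1∠-0.7° Ω.

Z = 162.1 - j1.89 Ω = 162.1∠-0.7° Ω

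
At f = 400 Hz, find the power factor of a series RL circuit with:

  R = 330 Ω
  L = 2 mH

Step 1 — Angular frequency: ω = 2π·f = 2π·400 = 2513 rad/s.
Step 2 — Component impedances:
  R: Z = R = 330 Ω
  L: Z = jωL = j·2513·0.002 = 0 + j5.027 Ω
Step 3 — Series combination: Z_total = R + L = 330 + j5.027 Ω = 330∠0.9° Ω.
Step 4 — Power factor: PF = cos(φ) = Re(Z)/|Z| = 330/330.04 = 0.9999.
Step 5 — Type: Im(Z) = 5.027 ⇒ lagging (phase φ = 0.9°).

PF = 0.9999 (lagging, φ = 0.9°)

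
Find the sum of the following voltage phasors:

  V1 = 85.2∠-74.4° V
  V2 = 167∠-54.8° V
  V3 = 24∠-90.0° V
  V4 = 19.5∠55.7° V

Step 1 — Convert each phasor to rectangular form:
  V1 = 85.2·(cos(-74.4°) + j·sin(-74.4°)) = 22.91 - j82.06 V
  V2 = 167·(cos(-54.8°) + j·sin(-54.8°)) = 96.26 - j136.5 V
  V3 = 24·(cos(-90.0°) + j·sin(-90.0°)) = 0 - j24 V
  V4 = 19.5·(cos(55.7°) + j·sin(55.7°)) = 10.99 + j16.11 V
Step 2 — Sum components: V_total = 130.2 - j226.4 V.
Step 3 — Convert to polar: |V_total| = 261.2 V, ∠V_total = -60.1°.

V_total = 261.2∠-60.1° V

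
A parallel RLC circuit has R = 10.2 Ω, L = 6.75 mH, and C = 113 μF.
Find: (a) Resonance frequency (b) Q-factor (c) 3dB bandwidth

Step 1 — Resonance: ω₀ = 1/√(LC) = 1/√(0.00675·0.000113) = 1145 rad/s.
Step 2 — f₀ = ω₀/(2π) = 182.2 Hz.
Step 3 — Parallel Q: Q = R/(ω₀L) = 10.2/(1145·0.00675) = 1.32.
Step 4 — Bandwidth: Δω = ω₀/Q = 867.6 rad/s; BW = Δω/(2π) = 138.1 Hz.

(a) f₀ = 182.2 Hz  (b) Q = 1.32  (c) BW = 138.1 Hz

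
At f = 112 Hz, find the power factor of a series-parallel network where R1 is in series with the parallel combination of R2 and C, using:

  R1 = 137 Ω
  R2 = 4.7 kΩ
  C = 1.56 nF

Step 1 — Angular frequency: ω = 2π·f = 2π·112 = 703.7 rad/s.
Step 2 — Component impedances:
  R1: Z = R = 137 Ω
  R2: Z = R = 4700 Ω
  C: Z = 1/(jωC) = -j/(ω·C) = 0 - j9.109e+05 Ω
Step 3 — Parallel branch: R2 || C = 1/(1/R2 + 1/C) = 4700 - j24.25 Ω.
Step 4 — Series with R1: Z_total = R1 + (R2 || C) = 4837 - j24.25 Ω = 4837∠-0.3° Ω.
Step 5 — Power factor: PF = cos(φ) = Re(Z)/|Z| = 4837/4837 = 1.
Step 6 — Type: Im(Z) = -24.25 ⇒ leading (phase φ = -0.3°).

PF = 1 (leading, φ = -0.3°)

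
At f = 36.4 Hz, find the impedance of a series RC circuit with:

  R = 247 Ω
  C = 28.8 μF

Step 1 — Angular frequency: ω = 2π·f = 2π·36.4 = 228.7 rad/s.
Step 2 — Component impedances:
  R: Z = R = 247 Ω
  C: Z = 1/(jωC) = -j/(ω·C) = 0 - j151.8 Ω
Step 3 — Series combination: Z_total = R + C = 247 - j151.8 Ω = 289.9∠-31.6° Ω.

Z = 247 - j151.8 Ω = 289.9∠-31.6° Ω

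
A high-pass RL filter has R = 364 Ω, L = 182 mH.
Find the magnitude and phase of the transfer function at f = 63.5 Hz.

Step 1 — Angular frequency: ω = 2π·63.5 = 399 rad/s.
Step 2 — Transfer function: H(jω) = jωL/(R + jωL).
Step 3 — Numerator jωL = j·72.61; denominator R + jωL = 364 + j72.61.
Step 4 — H = 0.03827 + j0.1919.
Step 5 — Magnitude: |H| = 0.1956 (-14.2 dB); phase: φ = 78.7°.

|H| = 0.1956 (-14.2 dB), φ = 78.7°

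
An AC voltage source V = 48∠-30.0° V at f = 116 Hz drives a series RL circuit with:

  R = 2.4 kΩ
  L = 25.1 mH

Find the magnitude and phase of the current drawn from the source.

Step 1 — Angular frequency: ω = 2π·f = 2π·116 = 728.8 rad/s.
Step 2 — Component impedances:
  R: Z = R = 2400 Ω
  L: Z = jωL = j·728.8·0.0251 = 0 + j18.29 Ω
Step 3 — Series combination: Z_total = R + L = 2400 + j18.29 Ω = 2400∠0.4° Ω.
Step 4 — Source phasor: V = 48∠-30.0° V = 41.57 - j24 V.
Step 5 — Ohm's law: I = V / Z_total = (41.57 - j24) / (2400 + j18.29) = 0.01724 - j0.01013 A.
Step 6 — Convert to polar: |I| = 0.02 A, ∠I = -30.4°.

I = 0.02∠-30.4° A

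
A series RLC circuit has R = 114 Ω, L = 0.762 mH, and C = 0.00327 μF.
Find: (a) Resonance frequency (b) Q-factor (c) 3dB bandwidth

Step 1 — Resonance: ω₀ = 1/√(LC) = 1/√(0.000762·3.27e-09) = 6.335e+05 rad/s.
Step 2 — f₀ = ω₀/(2π) = 1.008e+05 Hz.
Step 3 — Series Q: Q = ω₀L/R = 6.335e+05·0.000762/114 = 4.234.
Step 4 — Bandwidth: Δω = ω₀/Q = 1.496e+05 rad/s; BW = Δω/(2π) = 2.381e+04 Hz.

(a) f₀ = 1.008e+05 Hz  (b) Q = 4.234  (c) BW = 2.381e+04 Hz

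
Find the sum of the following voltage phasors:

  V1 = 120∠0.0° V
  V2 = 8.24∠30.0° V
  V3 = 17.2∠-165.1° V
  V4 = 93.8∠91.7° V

Step 1 — Convert each phasor to rectangular form:
  V1 = 120·(cos(0.0°) + j·sin(0.0°)) = 120 V
  V2 = 8.24·(cos(30.0°) + j·sin(30.0°)) = 7.136 + j4.12 V
  V3 = 17.2·(cos(-165.1°) + j·sin(-165.1°)) = -16.62 - j4.423 V
  V4 = 93.8·(cos(91.7°) + j·sin(91.7°)) = -2.783 + j93.76 V
Step 2 — Sum components: V_total = 107.7 + j93.46 V.
Step 3 — Convert to polar: |V_total| = 142.6 V, ∠V_total = 40.9°.

V_total = 142.6∠40.9° V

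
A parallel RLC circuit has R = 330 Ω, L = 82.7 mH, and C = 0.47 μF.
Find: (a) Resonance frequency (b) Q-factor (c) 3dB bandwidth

Step 1 — Resonance: ω₀ = 1/√(LC) = 1/√(0.0827·4.7e-07) = 5072 rad/s.
Step 2 — f₀ = ω₀/(2π) = 807.3 Hz.
Step 3 — Parallel Q: Q = R/(ω₀L) = 330/(5072·0.0827) = 0.7867.
Step 4 — Bandwidth: Δω = ω₀/Q = 6447 rad/s; BW = Δω/(2π) = 1026 Hz.

(a) f₀ = 807.3 Hz  (b) Q = 0.7867  (c) BW = 1026 Hz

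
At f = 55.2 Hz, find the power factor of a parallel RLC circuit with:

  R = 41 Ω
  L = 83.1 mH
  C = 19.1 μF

Step 1 — Angular frequency: ω = 2π·f = 2π·55.2 = 346.8 rad/s.
Step 2 — Component impedances:
  R: Z = R = 41 Ω
  L: Z = jωL = j·346.8·0.0831 = 0 + j28.82 Ω
  C: Z = 1/(jωC) = -j/(ω·C) = 0 - j151 Ω
Step 3 — Parallel combination: 1/Z_total = 1/R + 1/L + 1/C; Z_total = 17.64 + j20.3 Ω = 26.89∠49.0° Ω.
Step 4 — Power factor: PF = cos(φ) = Re(Z)/|Z| = 17.637/26.891 = 0.6559.
Step 5 — Type: Im(Z) = 20.3 ⇒ lagging (phase φ = 49.0°).

PF = 0.6559 (lagging, φ = 49.0°)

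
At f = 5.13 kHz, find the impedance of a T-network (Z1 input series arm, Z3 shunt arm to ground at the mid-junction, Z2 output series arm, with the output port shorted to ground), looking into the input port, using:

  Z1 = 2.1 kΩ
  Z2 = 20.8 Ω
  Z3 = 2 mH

Step 1 — Angular frequency: ω = 2π·f = 2π·5130 = 3.223e+04 rad/s.
Step 2 — Component impedances:
  Z1: Z = R = 2100 Ω
  Z2: Z = R = 20.8 Ω
  Z3: Z = jωL = j·3.223e+04·0.002 = 0 + j64.47 Ω
Step 3 — With the output port shorted to ground, the output series arm Z2 runs from the junction to ground; the shunt arm Z3 also runs from the junction to ground. They appear in parallel: Z3 || Z2 = 18.84 + j6.078 Ω.
Step 4 — Series with input arm Z1: Z_in = Z1 + (Z3 || Z2) = 2119 + j6.078 Ω = 2119∠0.2° Ω.

Z = 2119 + j6.078 Ω = 2119∠0.2° Ω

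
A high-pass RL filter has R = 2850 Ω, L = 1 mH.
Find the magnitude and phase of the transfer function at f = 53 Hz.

Step 1 — Angular frequency: ω = 2π·53 = 333 rad/s.
Step 2 — Transfer function: H(jω) = jωL/(R + jωL).
Step 3 — Numerator jωL = j·0.333; denominator R + jωL = 2850 + j0.333.
Step 4 — H = 1.365e-08 + j0.0001168.
Step 5 — Magnitude: |H| = 0.0001168 (-78.6 dB); phase: φ = 90.0°.

|H| = 0.0001168 (-78.6 dB), φ = 90.0°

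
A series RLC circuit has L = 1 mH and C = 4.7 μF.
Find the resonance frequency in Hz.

Step 1 — Resonance condition Im(Z)=0 gives ω₀ = 1/√(LC).
Step 2 — ω₀ = 1/√(0.001·4.7e-06) = 1.459e+04 rad/s.
Step 3 — f₀ = ω₀/(2π) = 2322 Hz.

f₀ = 2322 Hz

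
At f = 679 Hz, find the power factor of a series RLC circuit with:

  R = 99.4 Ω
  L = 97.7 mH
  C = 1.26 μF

Step 1 — Angular frequency: ω = 2π·f = 2π·679 = 4266 rad/s.
Step 2 — Component impedances:
  R: Z = R = 99.4 Ω
  L: Z = jωL = j·4266·0.0977 = 0 + j416.8 Ω
  C: Z = 1/(jωC) = -j/(ω·C) = 0 - j186 Ω
Step 3 — Series combination: Z_total = R + L + C = 99.4 + j230.8 Ω = 251.3∠66.7° Ω.
Step 4 — Power factor: PF = cos(φ) = Re(Z)/|Z| = 99.4/251.28 = 0.3956.
Step 5 — Type: Im(Z) = 230.8 ⇒ lagging (phase φ = 66.7°).

PF = 0.3956 (lagging, φ = 66.7°)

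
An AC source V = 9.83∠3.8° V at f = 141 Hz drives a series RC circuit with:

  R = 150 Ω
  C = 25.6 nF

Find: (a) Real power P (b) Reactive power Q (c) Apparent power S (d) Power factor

Step 1 — Angular frequency: ω = 2π·f = 2π·141 = 885.9 rad/s.
Step 2 — Component impedances:
  R: Z = R = 150 Ω
  C: Z = 1/(jωC) = -j/(ω·C) = 0 - j4.409e+04 Ω
Step 3 — Series combination: Z_total = R + C = 150 - j4.409e+04 Ω = 4.409e+04∠-89.8° Ω.
Step 4 — Source phasor: V = 9.83∠3.8° V = 9.808 + j0.6515 V.
Step 5 — Current: I = V / Z = -1.402e-05 + j0.0002225 A = 0.0002229∠93.6° A.
Step 6 — Complex power: S = V·I* = 7.455e-06 - j0.002191 VA.
Step 7 — Real power: P = Re(S) = 7.455e-06 W.
Step 8 — Reactive power: Q = Im(S) = -0.002191 VAR.
Step 9 — Apparent power: |S| = 0.002192 VA.
Step 10 — Power factor: PF = P/|S| = 0.003402 (leading).

(a) P = 7.455e-06 W  (b) Q = -0.002191 VAR  (c) S = 0.002192 VA  (d) PF = 0.003402 (leading)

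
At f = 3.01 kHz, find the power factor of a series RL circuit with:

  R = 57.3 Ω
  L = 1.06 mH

Step 1 — Angular frequency: ω = 2π·f = 2π·3010 = 1.891e+04 rad/s.
Step 2 — Component impedances:
  R: Z = R = 57.3 Ω
  L: Z = jωL = j·1.891e+04·0.00106 = 0 + j20.05 Ω
Step 3 — Series combination: Z_total = R + L = 57.3 + j20.05 Ω = 60.71∠19.3° Ω.
Step 4 — Power factor: PF = cos(φ) = Re(Z)/|Z| = 57.3/60.706 = 0.9439.
Step 5 — Type: Im(Z) = 20.05 ⇒ lagging (phase φ = 19.3°).

PF = 0.9439 (lagging, φ = 19.3°)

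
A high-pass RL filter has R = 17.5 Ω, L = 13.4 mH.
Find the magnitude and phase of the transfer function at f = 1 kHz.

Step 1 — Angular frequency: ω = 2π·1000 = 6283 rad/s.
Step 2 — Transfer function: H(jω) = jωL/(R + jωL).
Step 3 — Numerator jωL = j·84.19; denominator R + jωL = 17.5 + j84.19.
Step 4 — H = 0.9586 + j0.1992.
Step 5 — Magnitude: |H| = 0.9791 (-0.2 dB); phase: φ = 11.7°.

|H| = 0.9791 (-0.2 dB), φ = 11.7°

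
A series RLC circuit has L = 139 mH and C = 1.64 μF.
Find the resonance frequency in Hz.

Step 1 — Resonance condition Im(Z)=0 gives ω₀ = 1/√(LC).
Step 2 — ω₀ = 1/√(0.139·1.64e-06) = 2094 rad/s.
Step 3 — f₀ = ω₀/(2π) = 333.3 Hz.

f₀ = 333.3 Hz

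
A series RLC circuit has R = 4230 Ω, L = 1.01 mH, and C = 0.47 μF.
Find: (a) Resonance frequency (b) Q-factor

Step 1 — Resonance condition Im(Z)=0 gives ω₀ = 1/√(LC).
Step 2 — ω₀ = 1/√(0.00101·4.7e-07) = 4.59e+04 rad/s.
Step 3 — f₀ = ω₀/(2π) = 7305 Hz.
Step 4 — Series Q: Q = ω₀L/R = 4.59e+04·0.00101/4230 = 0.01096.

(a) f₀ = 7305 Hz  (b) Q = 0.01096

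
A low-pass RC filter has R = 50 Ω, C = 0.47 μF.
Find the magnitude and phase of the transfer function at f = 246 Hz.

Step 1 — Angular frequency: ω = 2π·246 = 1546 rad/s.
Step 2 — Transfer function: H(jω) = 1/(1 + jωRC).
Step 3 — Denominator: 1 + jωRC = 1 + j·1546·50·4.7e-07 = 1 + j0.03632.
Step 4 — H = 0.9987 - j0.03628.
Step 5 — Magnitude: |H| = 0.9993 (-0.0 dB); phase: φ = -2.1°.

|H| = 0.9993 (-0.0 dB), φ = -2.1°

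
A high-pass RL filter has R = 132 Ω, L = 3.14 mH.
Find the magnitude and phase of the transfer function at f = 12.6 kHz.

Step 1 — Angular frequency: ω = 2π·1.26e+04 = 7.917e+04 rad/s.
Step 2 — Transfer function: H(jω) = jωL/(R + jωL).
Step 3 — Numerator jωL = j·248.6; denominator R + jωL = 132 + j248.6.
Step 4 — H = 0.7801 + j0.4142.
Step 5 — Magnitude: |H| = 0.8832 (-1.1 dB); phase: φ = 28.0°.

|H| = 0.8832 (-1.1 dB), φ = 28.0°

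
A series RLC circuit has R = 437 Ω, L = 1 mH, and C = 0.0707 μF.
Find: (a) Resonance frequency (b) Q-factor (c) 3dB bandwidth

Step 1 — Resonance condition Im(Z)=0 gives ω₀ = 1/√(LC).
Step 2 — ω₀ = 1/√(0.001·7.07e-08) = 1.189e+05 rad/s.
Step 3 — f₀ = ω₀/(2π) = 1.893e+04 Hz.
Step 4 — Series Q: Q = ω₀L/R = 1.189e+05·0.001/437 = 0.2722.
Step 5 — 3dB bandwidth: Δω = ω₀/Q = 4.37e+05 rad/s; BW = Δω/(2π) = 6.955e+04 Hz.

(a) f₀ = 1.893e+04 Hz  (b) Q = 0.2722  (c) BW = 6.955e+04 Hz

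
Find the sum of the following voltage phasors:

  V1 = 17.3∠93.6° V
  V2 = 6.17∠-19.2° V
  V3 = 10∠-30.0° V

Step 1 — Convert each phasor to rectangular form:
  V1 = 17.3·(cos(93.6°) + j·sin(93.6°)) = -1.086 + j17.27 V
  V2 = 6.17·(cos(-19.2°) + j·sin(-19.2°)) = 5.827 - j2.029 V
  V3 = 10·(cos(-30.0°) + j·sin(-30.0°)) = 8.66 - j5 V
Step 2 — Sum components: V_total = 13.4 + j10.24 V.
Step 3 — Convert to polar: |V_total| = 16.86 V, ∠V_total = 37.4°.

V_total = 16.86∠37.4° V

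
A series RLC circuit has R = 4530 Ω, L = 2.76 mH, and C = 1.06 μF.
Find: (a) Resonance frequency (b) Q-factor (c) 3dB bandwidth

Step 1 — Resonance: ω₀ = 1/√(LC) = 1/√(0.00276·1.06e-06) = 1.849e+04 rad/s.
Step 2 — f₀ = ω₀/(2π) = 2942 Hz.
Step 3 — Series Q: Q = ω₀L/R = 1.849e+04·0.00276/4530 = 0.01126.
Step 4 — Bandwidth: Δω = ω₀/Q = 1.641e+06 rad/s; BW = Δω/(2π) = 2.612e+05 Hz.

(a) f₀ = 2942 Hz  (b) Q = 0.01126  (c) BW = 2.612e+05 Hz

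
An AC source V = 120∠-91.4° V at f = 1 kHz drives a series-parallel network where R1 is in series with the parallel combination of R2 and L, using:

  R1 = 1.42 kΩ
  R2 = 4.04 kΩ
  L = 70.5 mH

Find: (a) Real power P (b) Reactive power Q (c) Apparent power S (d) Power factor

Step 1 — Angular frequency: ω = 2π·f = 2π·1000 = 6283 rad/s.
Step 2 — Component impedances:
  R1: Z = R = 1420 Ω
  R2: Z = R = 4040 Ω
  L: Z = jωL = j·6283·0.0705 = 0 + j443 Ω
Step 3 — Parallel branch: R2 || L = 1/(1/R2 + 1/L) = 47.99 + j437.7 Ω.
Step 4 — Series with R1: Z_total = R1 + (R2 || L) = 1468 + j437.7 Ω = 1532∠16.6° Ω.
Step 5 — Source phasor: V = 120∠-91.4° V = -2.932 - j120 V.
Step 6 — Current: I = V / Z = -0.02421 - j0.0745 A = 0.07834∠-108.0° A.
Step 7 — Complex power: S = V·I* = 9.008 + j2.686 VA.
Step 8 — Real power: P = Re(S) = 9.008 W.
Step 9 — Reactive power: Q = Im(S) = 2.686 VAR.
Step 10 — Apparent power: |S| = 9.4 VA.
Step 11 — Power factor: PF = P/|S| = 0.9583 (lagging).

(a) P = 9.008 W  (b) Q = 2.686 VAR  (c) S = 9.4 VA  (d) PF = 0.9583 (lagging)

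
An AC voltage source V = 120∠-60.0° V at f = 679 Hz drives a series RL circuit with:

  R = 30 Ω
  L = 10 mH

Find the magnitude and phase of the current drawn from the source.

Step 1 — Angular frequency: ω = 2π·f = 2π·679 = 4266 rad/s.
Step 2 — Component impedances:
  R: Z = R = 30 Ω
  L: Z = jωL = j·4266·0.01 = 0 + j42.66 Ω
Step 3 — Series combination: Z_total = R + L = 30 + j42.66 Ω = 52.15∠54.9° Ω.
Step 4 — Source phasor: V = 120∠-60.0° V = 60 - j103.9 V.
Step 5 — Ohm's law: I = V / Z_total = (60 - j103.9) / (30 + j42.66) = -0.9682 - j2.087 A.
Step 6 — Convert to polar: |I| = 2.301 A, ∠I = -114.9°.

I = 2.301∠-114.9° A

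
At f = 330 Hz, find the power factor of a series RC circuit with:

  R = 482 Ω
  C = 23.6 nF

Step 1 — Angular frequency: ω = 2π·f = 2π·330 = 2073 rad/s.
Step 2 — Component impedances:
  R: Z = R = 482 Ω
  C: Z = 1/(jωC) = -j/(ω·C) = 0 - j2.044e+04 Ω
Step 3 — Series combination: Z_total = R + C = 482 - j2.044e+04 Ω = 2.044e+04∠-88.6° Ω.
Step 4 — Power factor: PF = cos(φ) = Re(Z)/|Z| = 482/2.044e+04 = 0.02358.
Step 5 — Type: Im(Z) = -2.044e+04 ⇒ leading (phase φ = -88.6°).

PF = 0.02358 (leading, φ = -88.6°)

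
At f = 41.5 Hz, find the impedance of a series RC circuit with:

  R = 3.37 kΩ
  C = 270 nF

Step 1 — Angular frequency: ω = 2π·f = 2π·41.5 = 260.8 rad/s.
Step 2 — Component impedances:
  R: Z = R = 3370 Ω
  C: Z = 1/(jωC) = -j/(ω·C) = 0 - j1.42e+04 Ω
Step 3 — Series combination: Z_total = R + C = 3370 - j1.42e+04 Ω = 1.46e+04∠-76.7° Ω.

Z = 3370 - j1.42e+04 Ω = 1.46e+04∠-76.7° Ω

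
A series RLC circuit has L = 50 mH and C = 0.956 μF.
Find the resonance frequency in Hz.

Step 1 — Resonance condition Im(Z)=0 gives ω₀ = 1/√(LC).
Step 2 — ω₀ = 1/√(0.05·9.56e-07) = 4574 rad/s.
Step 3 — f₀ = ω₀/(2π) = 728 Hz.

f₀ = 728 Hz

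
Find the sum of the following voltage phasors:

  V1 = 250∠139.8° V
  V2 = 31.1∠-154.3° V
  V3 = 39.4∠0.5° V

Step 1 — Convert each phasor to rectangular form:
  V1 = 250·(cos(139.8°) + j·sin(139.8°)) = -190.9 + j161.4 V
  V2 = 31.1·(cos(-154.3°) + j·sin(-154.3°)) = -28.02 - j13.49 V
  V3 = 39.4·(cos(0.5°) + j·sin(0.5°)) = 39.4 + j0.3438 V
Step 2 — Sum components: V_total = -179.6 + j148.2 V.
Step 3 — Convert to polar: |V_total| = 232.8 V, ∠V_total = 140.5°.

V_total = 232.8∠140.5° V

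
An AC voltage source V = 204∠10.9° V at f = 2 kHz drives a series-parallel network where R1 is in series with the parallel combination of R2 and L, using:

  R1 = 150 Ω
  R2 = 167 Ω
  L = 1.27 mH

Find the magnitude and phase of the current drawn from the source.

Step 1 — Angular frequency: ω = 2π·f = 2π·2000 = 1.257e+04 rad/s.
Step 2 — Component impedances:
  R1: Z = R = 150 Ω
  R2: Z = R = 167 Ω
  L: Z = jωL = j·1.257e+04·0.00127 = 0 + j15.96 Ω
Step 3 — Parallel branch: R2 || L = 1/(1/R2 + 1/L) = 1.511 + j15.81 Ω.
Step 4 — Series with R1: Z_total = R1 + (R2 || L) = 151.5 + j15.81 Ω = 152.3∠6.0° Ω.
Step 5 — Source phasor: V = 204∠10.9° V = 200.3 + j38.58 V.
Step 6 — Ohm's law: I = V / Z_total = (200.3 + j38.58) / (151.5 + j15.81) = 1.334 + j0.1153 A.
Step 7 — Convert to polar: |I| = 1.339 A, ∠I = 4.9°.

I = 1.339∠4.9° A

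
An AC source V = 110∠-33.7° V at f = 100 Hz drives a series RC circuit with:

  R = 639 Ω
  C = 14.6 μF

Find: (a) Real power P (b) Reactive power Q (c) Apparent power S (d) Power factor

Step 1 — Angular frequency: ω = 2π·f = 2π·100 = 628.3 rad/s.
Step 2 — Component impedances:
  R: Z = R = 639 Ω
  C: Z = 1/(jωC) = -j/(ω·C) = 0 - j109 Ω
Step 3 — Series combination: Z_total = R + C = 639 - j109 Ω = 648.2∠-9.7° Ω.
Step 4 — Source phasor: V = 110∠-33.7° V = 91.51 - j61.03 V.
Step 5 — Current: I = V / Z = 0.155 - j0.06907 A = 0.1697∠-24.0° A.
Step 6 — Complex power: S = V·I* = 18.4 - j3.139 VA.
Step 7 — Real power: P = Re(S) = 18.4 W.
Step 8 — Reactive power: Q = Im(S) = -3.139 VAR.
Step 9 — Apparent power: |S| = 18.67 VA.
Step 10 — Power factor: PF = P/|S| = 0.9858 (leading).

(a) P = 18.4 W  (b) Q = -3.139 VAR  (c) S = 18.67 VA  (d) PF = 0.9858 (leading)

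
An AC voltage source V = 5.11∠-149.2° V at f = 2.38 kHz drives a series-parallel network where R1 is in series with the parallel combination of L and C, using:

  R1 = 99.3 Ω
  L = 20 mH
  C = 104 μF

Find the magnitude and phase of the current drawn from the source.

Step 1 — Angular frequency: ω = 2π·f = 2π·2380 = 1.495e+04 rad/s.
Step 2 — Component impedances:
  R1: Z = R = 99.3 Ω
  L: Z = jωL = j·1.495e+04·0.02 = 0 + j299.1 Ω
  C: Z = 1/(jωC) = -j/(ω·C) = 0 - j0.643 Ω
Step 3 — Parallel branch: L || C = 1/(1/L + 1/C) = 0 - j0.6444 Ω.
Step 4 — Series with R1: Z_total = R1 + (L || C) = 99.3 - j0.6444 Ω = 99.3∠-0.4° Ω.
Step 5 — Source phasor: V = 5.11∠-149.2° V = -4.389 - j2.617 V.
Step 6 — Ohm's law: I = V / Z_total = (-4.389 - j2.617) / (99.3 - j0.6444) = -0.04403 - j0.02664 A.
Step 7 — Convert to polar: |I| = 0.05146 A, ∠I = -148.8°.

I = 0.05146∠-148.8° A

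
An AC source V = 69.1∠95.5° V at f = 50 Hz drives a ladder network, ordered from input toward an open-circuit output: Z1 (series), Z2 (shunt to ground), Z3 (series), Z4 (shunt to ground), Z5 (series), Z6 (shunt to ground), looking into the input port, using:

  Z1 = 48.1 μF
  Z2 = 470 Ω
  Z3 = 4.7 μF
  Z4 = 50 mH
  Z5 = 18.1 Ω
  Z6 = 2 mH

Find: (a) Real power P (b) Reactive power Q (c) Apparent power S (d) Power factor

Step 1 — Angular frequency: ω = 2π·f = 2π·50 = 314.2 rad/s.
Step 2 — Component impedances:
  Z1: Z = 1/(jωC) = -j/(ω·C) = 0 - j66.18 Ω
  Z2: Z = R = 470 Ω
  Z3: Z = 1/(jωC) = -j/(ω·C) = 0 - j677.3 Ω
  Z4: Z = jωL = j·314.2·0.05 = 0 + j15.71 Ω
  Z5: Z = R = 18.1 Ω
  Z6: Z = jωL = j·314.2·0.002 = 0 + j0.6283 Ω
Step 3 — Ladder network (open output): work backward from the far end, alternating series and parallel combinations. Z_in = 313.7 - j285 Ω = 423.8∠-42.3° Ω.
Step 4 — Source phasor: V = 69.1∠95.5° V = -6.623 + j68.78 V.
Step 5 — Current: I = V / Z = -0.1207 + j0.1096 A = 0.1631∠137.8° A.
Step 6 — Complex power: S = V·I* = 8.339 - j7.577 VA.
Step 7 — Real power: P = Re(S) = 8.339 W.
Step 8 — Reactive power: Q = Im(S) = -7.577 VAR.
Step 9 — Apparent power: |S| = 11.27 VA.
Step 10 — Power factor: PF = P/|S| = 0.7401 (leading).

(a) P = 8.339 W  (b) Q = -7.577 VAR  (c) S = 11.27 VA  (d) PF = 0.7401 (leading)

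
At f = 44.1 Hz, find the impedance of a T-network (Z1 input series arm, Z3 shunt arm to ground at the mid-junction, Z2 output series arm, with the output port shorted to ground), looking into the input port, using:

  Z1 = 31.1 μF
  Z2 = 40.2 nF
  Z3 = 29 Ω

Step 1 — Angular frequency: ω = 2π·f = 2π·44.1 = 277.1 rad/s.
Step 2 — Component impedances:
  Z1: Z = 1/(jωC) = -j/(ω·C) = 0 - j116 Ω
  Z2: Z = 1/(jωC) = -j/(ω·C) = 0 - j8.978e+04 Ω
  Z3: Z = R = 29 Ω
Step 3 — With the output port shorted to ground, the output series arm Z2 runs from the junction to ground; the shunt arm Z3 also runs from the junction to ground. They appear in parallel: Z3 || Z2 = 29 - j0.009368 Ω.
Step 4 — Series with input arm Z1: Z_in = Z1 + (Z3 || Z2) = 29 - j116.1 Ω = 119.6∠-76.0° Ω.

Z = 29 - j116.1 Ω = 119.6∠-76.0° Ω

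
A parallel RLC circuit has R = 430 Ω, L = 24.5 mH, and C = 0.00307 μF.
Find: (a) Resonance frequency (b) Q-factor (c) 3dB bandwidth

Step 1 — Resonance: ω₀ = 1/√(LC) = 1/√(0.0245·3.07e-09) = 1.153e+05 rad/s.
Step 2 — f₀ = ω₀/(2π) = 1.835e+04 Hz.
Step 3 — Parallel Q: Q = R/(ω₀L) = 430/(1.153e+05·0.0245) = 0.1522.
Step 4 — Bandwidth: Δω = ω₀/Q = 7.575e+05 rad/s; BW = Δω/(2π) = 1.206e+05 Hz.

(a) f₀ = 1.835e+04 Hz  (b) Q = 0.1522  (c) BW = 1.206e+05 Hz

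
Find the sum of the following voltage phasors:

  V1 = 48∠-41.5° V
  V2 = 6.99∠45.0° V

Step 1 — Convert each phasor to rectangular form:
  V1 = 48·(cos(-41.5°) + j·sin(-41.5°)) = 35.95 - j31.81 V
  V2 = 6.99·(cos(45.0°) + j·sin(45.0°)) = 4.943 + j4.943 V
Step 2 — Sum components: V_total = 40.89 - j26.86 V.
Step 3 — Convert to polar: |V_total| = 48.93 V, ∠V_total = -33.3°.

V_total = 48.93∠-33.3° V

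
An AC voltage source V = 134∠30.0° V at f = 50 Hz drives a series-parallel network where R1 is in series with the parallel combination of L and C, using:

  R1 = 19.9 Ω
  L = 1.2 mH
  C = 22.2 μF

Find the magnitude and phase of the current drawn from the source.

Step 1 — Angular frequency: ω = 2π·f = 2π·50 = 314.2 rad/s.
Step 2 — Component impedances:
  R1: Z = R = 19.9 Ω
  L: Z = jωL = j·314.2·0.0012 = 0 + j0.377 Ω
  C: Z = 1/(jωC) = -j/(ω·C) = 0 - j143.4 Ω
Step 3 — Parallel branch: L || C = 1/(1/L + 1/C) = 0 + j0.378 Ω.
Step 4 — Series with R1: Z_total = R1 + (L || C) = 19.9 + j0.378 Ω = 19.9∠1.1° Ω.
Step 5 — Source phasor: V = 134∠30.0° V = 116 + j67 V.
Step 6 — Ohm's law: I = V / Z_total = (116 + j67) / (19.9 + j0.378) = 5.893 + j3.255 A.
Step 7 — Convert to polar: |I| = 6.732 A, ∠I = 28.9°.

I = 6.732∠28.9° A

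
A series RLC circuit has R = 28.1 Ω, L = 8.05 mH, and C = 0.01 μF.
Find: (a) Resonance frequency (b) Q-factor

Step 1 — Resonance condition Im(Z)=0 gives ω₀ = 1/√(LC).
Step 2 — ω₀ = 1/√(0.00805·1e-08) = 1.115e+05 rad/s.
Step 3 — f₀ = ω₀/(2π) = 1.774e+04 Hz.
Step 4 — Series Q: Q = ω₀L/R = 1.115e+05·0.00805/28.1 = 31.93.

(a) f₀ = 1.774e+04 Hz  (b) Q = 31.93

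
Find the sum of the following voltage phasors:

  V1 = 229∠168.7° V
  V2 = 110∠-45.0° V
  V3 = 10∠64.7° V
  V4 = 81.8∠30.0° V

Step 1 — Convert each phasor to rectangular form:
  V1 = 229·(cos(168.7°) + j·sin(168.7°)) = -224.6 + j44.87 V
  V2 = 110·(cos(-45.0°) + j·sin(-45.0°)) = 77.78 - j77.78 V
  V3 = 10·(cos(64.7°) + j·sin(64.7°)) = 4.274 + j9.041 V
  V4 = 81.8·(cos(30.0°) + j·sin(30.0°)) = 70.84 + j40.9 V
Step 2 — Sum components: V_total = -71.66 + j17.03 V.
Step 3 — Convert to polar: |V_total| = 73.66 V, ∠V_total = 166.6°.

V_total = 73.66∠166.6° V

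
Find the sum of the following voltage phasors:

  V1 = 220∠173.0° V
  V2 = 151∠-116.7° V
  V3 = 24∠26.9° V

Step 1 — Convert each phasor to rectangular form:
  V1 = 220·(cos(173.0°) + j·sin(173.0°)) = -218.4 + j26.81 V
  V2 = 151·(cos(-116.7°) + j·sin(-116.7°)) = -67.85 - j134.9 V
  V3 = 24·(cos(26.9°) + j·sin(26.9°)) = 21.4 + j10.86 V
Step 2 — Sum components: V_total = -264.8 - j97.23 V.
Step 3 — Convert to polar: |V_total| = 282.1 V, ∠V_total = -159.8°.

V_total = 282.1∠-159.8° V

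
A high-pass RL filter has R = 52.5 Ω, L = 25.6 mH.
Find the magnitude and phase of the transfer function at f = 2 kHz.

Step 1 — Angular frequency: ω = 2π·2000 = 1.257e+04 rad/s.
Step 2 — Transfer function: H(jω) = jωL/(R + jωL).
Step 3 — Numerator jωL = j·321.7; denominator R + jωL = 52.5 + j321.7.
Step 4 — H = 0.9741 + j0.159.
Step 5 — Magnitude: |H| = 0.9869 (-0.1 dB); phase: φ = 9.3°.

|H| = 0.9869 (-0.1 dB), φ = 9.3°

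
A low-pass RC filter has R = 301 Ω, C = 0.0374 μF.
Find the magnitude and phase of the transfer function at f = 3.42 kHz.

Step 1 — Angular frequency: ω = 2π·3420 = 2.149e+04 rad/s.
Step 2 — Transfer function: H(jω) = 1/(1 + jωRC).
Step 3 — Denominator: 1 + jωRC = 1 + j·2.149e+04·301·3.74e-08 = 1 + j0.2419.
Step 4 — H = 0.9447 - j0.2285.
Step 5 — Magnitude: |H| = 0.972 (-0.2 dB); phase: φ = -13.6°.

|H| = 0.972 (-0.2 dB), φ = -13.6°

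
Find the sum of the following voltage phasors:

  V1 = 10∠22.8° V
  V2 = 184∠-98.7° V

Step 1 — Convert each phasor to rectangular form:
  V1 = 10·(cos(22.8°) + j·sin(22.8°)) = 9.219 + j3.875 V
  V2 = 184·(cos(-98.7°) + j·sin(-98.7°)) = -27.83 - j181.9 V
Step 2 — Sum components: V_total = -18.61 - j178 V.
Step 3 — Convert to polar: |V_total| = 179 V, ∠V_total = -96.0°.

V_total = 179∠-96.0° V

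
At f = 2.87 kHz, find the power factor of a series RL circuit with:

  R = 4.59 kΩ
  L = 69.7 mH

Step 1 — Angular frequency: ω = 2π·f = 2π·2870 = 1.803e+04 rad/s.
Step 2 — Component impedances:
  R: Z = R = 4590 Ω
  L: Z = jωL = j·1.803e+04·0.0697 = 0 + j1257 Ω
Step 3 — Series combination: Z_total = R + L = 4590 + j1257 Ω = 4759∠15.3° Ω.
Step 4 — Power factor: PF = cos(φ) = Re(Z)/|Z| = 4590/4759 = 0.9645.
Step 5 — Type: Im(Z) = 1257 ⇒ lagging (phase φ = 15.3°).

PF = 0.9645 (lagging, φ = 15.3°)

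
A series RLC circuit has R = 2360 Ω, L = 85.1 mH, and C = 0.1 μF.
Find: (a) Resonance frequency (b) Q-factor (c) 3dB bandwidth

Step 1 — Resonance condition Im(Z)=0 gives ω₀ = 1/√(LC).
Step 2 — ω₀ = 1/√(0.0851·1e-07) = 1.084e+04 rad/s.
Step 3 — f₀ = ω₀/(2π) = 1725 Hz.
Step 4 — Series Q: Q = ω₀L/R = 1.084e+04·0.0851/2360 = 0.3909.
Step 5 — 3dB bandwidth: Δω = ω₀/Q = 2.773e+04 rad/s; BW = Δω/(2π) = 4414 Hz.

(a) f₀ = 1725 Hz  (b) Q = 0.3909  (c) BW = 4414 Hz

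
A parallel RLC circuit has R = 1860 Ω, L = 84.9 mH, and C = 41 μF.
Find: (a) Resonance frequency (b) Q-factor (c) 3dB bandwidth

Step 1 — Resonance: ω₀ = 1/√(LC) = 1/√(0.0849·4.1e-05) = 536 rad/s.
Step 2 — f₀ = ω₀/(2π) = 85.3 Hz.
Step 3 — Parallel Q: Q = R/(ω₀L) = 1860/(536·0.0849) = 40.87.
Step 4 — Bandwidth: Δω = ω₀/Q = 13.11 rad/s; BW = Δω/(2π) = 2.087 Hz.

(a) f₀ = 85.3 Hz  (b) Q = 40.87  (c) BW = 2.087 Hz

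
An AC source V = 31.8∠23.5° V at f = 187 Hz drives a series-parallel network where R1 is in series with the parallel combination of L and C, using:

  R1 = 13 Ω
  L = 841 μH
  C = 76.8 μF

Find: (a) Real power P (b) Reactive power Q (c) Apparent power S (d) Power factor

Step 1 — Angular frequency: ω = 2π·f = 2π·187 = 1175 rad/s.
Step 2 — Component impedances:
  R1: Z = R = 13 Ω
  L: Z = jωL = j·1175·0.000841 = 0 + j0.9881 Ω
  C: Z = 1/(jωC) = -j/(ω·C) = 0 - j11.08 Ω
Step 3 — Parallel branch: L || C = 1/(1/L + 1/C) = 0 + j1.085 Ω.
Step 4 — Series with R1: Z_total = R1 + (L || C) = 13 + j1.085 Ω = 13.05∠4.8° Ω.
Step 5 — Source phasor: V = 31.8∠23.5° V = 29.16 + j12.68 V.
Step 6 — Current: I = V / Z = 2.309 + j0.7827 A = 2.438∠18.7° A.
Step 7 — Complex power: S = V·I* = 77.25 + j6.447 VA.
Step 8 — Real power: P = Re(S) = 77.25 W.
Step 9 — Reactive power: Q = Im(S) = 6.447 VAR.
Step 10 — Apparent power: |S| = 77.52 VA.
Step 11 — Power factor: PF = P/|S| = 0.9965 (lagging).

(a) P = 77.25 W  (b) Q = 6.447 VAR  (c) S = 77.52 VA  (d) PF = 0.9965 (lagging)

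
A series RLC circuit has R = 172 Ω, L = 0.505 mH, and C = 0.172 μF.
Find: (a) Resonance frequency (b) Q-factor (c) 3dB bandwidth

Step 1 — Resonance condition Im(Z)=0 gives ω₀ = 1/√(LC).
Step 2 — ω₀ = 1/√(0.000505·1.72e-07) = 1.073e+05 rad/s.
Step 3 — f₀ = ω₀/(2π) = 1.708e+04 Hz.
Step 4 — Series Q: Q = ω₀L/R = 1.073e+05·0.000505/172 = 0.315.
Step 5 — 3dB bandwidth: Δω = ω₀/Q = 3.406e+05 rad/s; BW = Δω/(2π) = 5.421e+04 Hz.

(a) f₀ = 1.708e+04 Hz  (b) Q = 0.315  (c) BW = 5.421e+04 Hz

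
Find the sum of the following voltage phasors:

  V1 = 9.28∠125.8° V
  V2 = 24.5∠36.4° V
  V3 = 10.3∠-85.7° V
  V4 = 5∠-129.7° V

Step 1 — Convert each phasor to rectangular form:
  V1 = 9.28·(cos(125.8°) + j·sin(125.8°)) = -5.428 + j7.527 V
  V2 = 24.5·(cos(36.4°) + j·sin(36.4°)) = 19.72 + j14.54 V
  V3 = 10.3·(cos(-85.7°) + j·sin(-85.7°)) = 0.7723 - j10.27 V
  V4 = 5·(cos(-129.7°) + j·sin(-129.7°)) = -3.194 - j3.847 V
Step 2 — Sum components: V_total = 11.87 + j7.947 V.
Step 3 — Convert to polar: |V_total| = 14.28 V, ∠V_total = 33.8°.

V_total = 14.28∠33.8° V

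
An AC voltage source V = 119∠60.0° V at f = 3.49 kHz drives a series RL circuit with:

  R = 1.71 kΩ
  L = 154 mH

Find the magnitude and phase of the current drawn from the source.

Step 1 — Angular frequency: ω = 2π·f = 2π·3490 = 2.193e+04 rad/s.
Step 2 — Component impedances:
  R: Z = R = 1710 Ω
  L: Z = jωL = j·2.193e+04·0.154 = 0 + j3377 Ω
Step 3 — Series combination: Z_total = R + L = 1710 + j3377 Ω = 3785∠63.1° Ω.
Step 4 — Source phasor: V = 119∠60.0° V = 59.5 + j103.1 V.
Step 5 — Ohm's law: I = V / Z_total = (59.5 + j103.1) / (1710 + j3377) = 0.03139 - j0.001724 A.
Step 6 — Convert to polar: |I| = 0.03144 A, ∠I = -3.1°.

I = 0.03144∠-3.1° A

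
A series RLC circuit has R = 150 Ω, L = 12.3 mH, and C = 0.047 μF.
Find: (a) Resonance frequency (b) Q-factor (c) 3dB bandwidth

Step 1 — Resonance condition Im(Z)=0 gives ω₀ = 1/√(LC).
Step 2 — ω₀ = 1/√(0.0123·4.7e-08) = 4.159e+04 rad/s.
Step 3 — f₀ = ω₀/(2π) = 6619 Hz.
Step 4 — Series Q: Q = ω₀L/R = 4.159e+04·0.0123/150 = 3.41.
Step 5 — 3dB bandwidth: Δω = ω₀/Q = 1.22e+04 rad/s; BW = Δω/(2π) = 1941 Hz.

(a) f₀ = 6619 Hz  (b) Q = 3.41  (c) BW = 1941 Hz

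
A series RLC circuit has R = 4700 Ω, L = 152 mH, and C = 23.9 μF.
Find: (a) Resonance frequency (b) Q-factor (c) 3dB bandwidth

Step 1 — Resonance: ω₀ = 1/√(LC) = 1/√(0.152·2.39e-05) = 524.7 rad/s.
Step 2 — f₀ = ω₀/(2π) = 83.5 Hz.
Step 3 — Series Q: Q = ω₀L/R = 524.7·0.152/4700 = 0.01697.
Step 4 — Bandwidth: Δω = ω₀/Q = 3.092e+04 rad/s; BW = Δω/(2π) = 4921 Hz.

(a) f₀ = 83.5 Hz  (b) Q = 0.01697  (c) BW = 4921 Hz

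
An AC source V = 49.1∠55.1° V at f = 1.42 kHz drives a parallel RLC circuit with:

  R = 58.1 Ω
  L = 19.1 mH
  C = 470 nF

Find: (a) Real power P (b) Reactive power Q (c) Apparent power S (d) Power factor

Step 1 — Angular frequency: ω = 2π·f = 2π·1420 = 8922 rad/s.
Step 2 — Component impedances:
  R: Z = R = 58.1 Ω
  L: Z = jωL = j·8922·0.0191 = 0 + j170.4 Ω
  C: Z = 1/(jωC) = -j/(ω·C) = 0 - j238.5 Ω
Step 3 — Parallel combination: 1/Z_total = 1/R + 1/L + 1/C; Z_total = 57.56 + j5.6 Ω = 57.83∠5.6° Ω.
Step 4 — Source phasor: V = 49.1∠55.1° V = 28.09 + j40.27 V.
Step 5 — Current: I = V / Z = 0.551 + j0.6461 A = 0.8491∠49.5° A.
Step 6 — Complex power: S = V·I* = 41.49 + j4.037 VA.
Step 7 — Real power: P = Re(S) = 41.49 W.
Step 8 — Reactive power: Q = Im(S) = 4.037 VAR.
Step 9 — Apparent power: |S| = 41.69 VA.
Step 10 — Power factor: PF = P/|S| = 0.9953 (lagging).

(a) P = 41.49 W  (b) Q = 4.037 VAR  (c) S = 41.69 VA  (d) PF = 0.9953 (lagging)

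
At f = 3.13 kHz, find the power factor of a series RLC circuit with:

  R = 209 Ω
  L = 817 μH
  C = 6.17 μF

Step 1 — Angular frequency: ω = 2π·f = 2π·3130 = 1.967e+04 rad/s.
Step 2 — Component impedances:
  R: Z = R = 209 Ω
  L: Z = jωL = j·1.967e+04·0.000817 = 0 + j16.07 Ω
  C: Z = 1/(jωC) = -j/(ω·C) = 0 - j8.241 Ω
Step 3 — Series combination: Z_total = R + L + C = 209 + j7.826 Ω = 209.1∠2.1° Ω.
Step 4 — Power factor: PF = cos(φ) = Re(Z)/|Z| = 209/209.15 = 0.9993.
Step 5 — Type: Im(Z) = 7.826 ⇒ lagging (phase φ = 2.1°).

PF = 0.9993 (lagging, φ = 2.1°)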